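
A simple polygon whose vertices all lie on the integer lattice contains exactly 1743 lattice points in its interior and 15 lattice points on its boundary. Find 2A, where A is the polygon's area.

3499

Pick's theorem states A = I + B/2 − 1, so A = 1743 + 15/2 − 1 = 3499/2.
Hence 2A = 3499.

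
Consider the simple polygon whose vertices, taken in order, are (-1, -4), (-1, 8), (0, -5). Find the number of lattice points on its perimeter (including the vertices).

Summing gcd(|Δx|,|Δy|) over the edges gives the boundary count: gcd(0,12) + gcd(1,13) + gcd(1,1) = 12+1+1 = 14.

14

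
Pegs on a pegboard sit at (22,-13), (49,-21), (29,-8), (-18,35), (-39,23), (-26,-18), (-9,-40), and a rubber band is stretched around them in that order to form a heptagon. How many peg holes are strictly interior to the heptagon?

The shoelace formula gives twice the area as |(22·(-21) − 49·(-13)) + (49·(-8) − 29·(-21)) + (29·35 − (-18)·(-8)) + ((-18)·23 − (-39)·35) + ((-39)·(-18) − (-26)·23) + ((-26)·(-40) − (-9)·(-18)) + ((-9)·(-13) − 22·(-40))| = 5389, so the area is 2694.5.
Along each edge there are gcd(|Δx|,|Δy|)+1 lattice points, so counting each shared vertex once the boundary has gcd(27,8) + gcd(20,13) + gcd(47,43) + gcd(21,12) + gcd(13,41) + gcd(17,22) + gcd(31,27) = 1+1+1+3+1+1+1 = 9.
Pick's theorem gives I = A − B/2 + 1 = 2694.5 − 9/2 + 1 = 2691.

2691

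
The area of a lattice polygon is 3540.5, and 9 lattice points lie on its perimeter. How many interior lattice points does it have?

Pick's theorem A = I + B/2 − 1 rearranges to I = A − B/2 + 1 = 3540.5 − 9/2 + 1 = 3537.

3537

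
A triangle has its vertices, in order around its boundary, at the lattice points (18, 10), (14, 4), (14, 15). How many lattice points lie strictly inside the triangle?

The shoelace formula gives twice the area as |[18·4 − 14·10] + [14·15 − 14·4] + [14·10 − 18·15]| = 44, so the area is 22.
Along each edge there are gcd(|Δx|,|Δy|)+1 lattice points, so counting each shared vertex once the boundary has gcd(4,6) + gcd(0,11) + gcd(4,5) = 2+11+1 = 14.
Pick's theorem gives I = A − B/2 + 1 = 22 − 14/2 + 1 = 16.

16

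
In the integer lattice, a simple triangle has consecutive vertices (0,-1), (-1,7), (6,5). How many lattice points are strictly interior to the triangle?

By the shoelace formula, twice the signed area is |(0·7 − (-1)·(-1)) + ((-1)·5 − 6·7) + (6·(-1) − 0·5)| = 54, so the area is 27.
Summing gcd(|Δx|,|Δy|) over the edges gives the boundary count: gcd(1,8) + gcd(7,2) + gcd(6,6) = 1+1+6 = 8.
Pick's theorem gives I = A − B/2 + 1 = 27 − 8/2 + 1 = 24.

24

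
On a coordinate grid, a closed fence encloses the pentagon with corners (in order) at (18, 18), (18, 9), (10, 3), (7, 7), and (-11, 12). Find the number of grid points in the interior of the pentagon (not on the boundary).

195

Using the shoelace formula, 2A = |(18·9 − 18·18) + (18·3 − 10·9) + (10·7 − 7·3) + (7·12 − (-11)·7) + ((-11)·18 − 18·12)| = 402, so the area is 201.
Summing gcd(|Δx|,|Δy|) over the edges gives the boundary count: gcd(0,9) + gcd(8,6) + gcd(3,4) + gcd(18,5) + gcd(29,6) = 9+2+1+1+1 = 14.
Pick's theorem gives I = A − B/2 + 1 = 201 − 14/2 + 1 = 195.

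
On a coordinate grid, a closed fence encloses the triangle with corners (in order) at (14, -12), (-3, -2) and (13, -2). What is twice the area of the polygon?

160

Using the shoelace formula, 2A = |[14·(-2) − (-3)·(-12)] + [(-3)·(-2) − 13·(-2)] + [13·(-12) − 14·(-2)]| = 160, so the area is 80.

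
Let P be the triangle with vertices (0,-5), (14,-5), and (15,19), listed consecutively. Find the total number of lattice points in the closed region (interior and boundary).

178

The shoelace formula gives twice the area as |(0·(-5) − 14·(-5)) + (14·19 − 15·(-5)) + (15·(-5) − 0·19)| = 336, so the area is 168.
Summing gcd(|Δx|,|Δy|) over the edges gives the boundary count: gcd(14,0) + gcd(1,24) + gcd(15,24) = 14+1+3 = 18.
Pick's theorem gives I = A − B/2 + 1 = 168 − 18/2 + 1 = 160, so the closed region contains I + B = 160 + 18 = 178 lattice points.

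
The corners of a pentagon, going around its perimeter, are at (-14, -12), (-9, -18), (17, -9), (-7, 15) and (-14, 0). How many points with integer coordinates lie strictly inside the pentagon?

The shoelace formula gives twice the area as |[(-14)·(-18) − (-9)·(-12)] + [(-9)·(-9) − 17·(-18)] + [17·15 − (-7)·(-9)] + [(-7)·0 − (-14)·15] + [(-14)·(-12) − (-14)·0]| = 1101, so the area is 550.5.
The number of boundary lattice points is Σ gcd(|Δx|,|Δy|) = gcd(5,6) + gcd(26,9) + gcd(24,24) + gcd(7,15) + gcd(0,12) = 1+1+24+1+12 = 39.
By Pick's theorem A = I + B/2 − 1, so I = 550.5 − 39/2 + 1 = 532.

532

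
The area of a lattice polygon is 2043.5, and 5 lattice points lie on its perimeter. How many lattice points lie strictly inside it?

Pick's theorem A = I + B/2 − 1 rearranges to I = A − B/2 + 1 = 2043.5 − 5/2 + 1 = 2042.

2042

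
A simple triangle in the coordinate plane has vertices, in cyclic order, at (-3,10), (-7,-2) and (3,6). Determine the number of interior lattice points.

41

The shoelace formula gives twice the area as |[(-3)·(-2) − (-7)·10] + [(-7)·6 − 3·(-2)] + [3·10 − (-3)·6]| = 88, so the area is 44.
Along each edge there are gcd(|Δx|,|Δy|)+1 lattice points, so counting each shared vertex once the boundary has gcd(4,12) + gcd(10,8) + gcd(6,4) = 4+2+2 = 8.
Pick's theorem gives I = A − B/2 + 1 = 44 − 8/2 + 1 = 41.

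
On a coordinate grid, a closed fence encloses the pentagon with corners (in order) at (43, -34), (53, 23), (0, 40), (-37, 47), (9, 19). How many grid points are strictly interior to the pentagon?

2069

Using the shoelace formula, 2A = |[43·23 − 53·(-34)] + [53·40 − 0·23] + [0·47 − (-37)·40] + [(-37)·19 − 9·47] + [9·(-34) − 43·19]| = 4142, so the area is 2071.
Summing gcd(|Δx|,|Δy|) over the edges gives the boundary count: gcd(10,57) + gcd(53,17) + gcd(37,7) + gcd(46,28) + gcd(34,53) = 1+1+1+2+1 = 6.
By Pick's theorem A = I + B/2 − 1, so I = 2071 − 6/2 + 1 = 2069.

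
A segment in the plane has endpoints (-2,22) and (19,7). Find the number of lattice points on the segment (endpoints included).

4

The number of lattice points on a segment between lattice points is gcd(|Δx|,|Δy|) + 1 = gcd(21,15) + 1 = 3 + 1 = 4.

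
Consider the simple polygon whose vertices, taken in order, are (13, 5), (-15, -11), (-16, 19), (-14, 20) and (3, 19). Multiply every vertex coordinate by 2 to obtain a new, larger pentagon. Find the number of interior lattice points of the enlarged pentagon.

By the shoelace formula, twice the signed area is |[13·(-11) − (-15)·5] + [(-15)·19 − (-16)·(-11)] + [(-16)·20 − (-14)·19] + [(-14)·19 − 3·20] + [3·5 − 13·19]| = 1141, so the area is 1141/2.
The number of boundary lattice points is Σ gcd(|Δx|,|Δy|) = gcd(28,16) + gcd(1,30) + gcd(2,1) + gcd(17,1) + gcd(10,14) = 4+1+1+1+2 = 9.
Scaling by 2 multiplies the area by 2² = 4 (so the new area is 2282) and multiplies the boundary lattice-point count by 2, giving 18.
By Pick's theorem, the interior count of the dilated polygon is 2282 − 18/2 + 1 = 2274.

2274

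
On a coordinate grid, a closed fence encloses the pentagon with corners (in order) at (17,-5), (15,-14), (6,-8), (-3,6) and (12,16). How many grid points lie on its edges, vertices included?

11

Along each edge there are gcd(|Δx|,|Δy|)+1 lattice points, so counting each shared vertex once the boundary has gcd(2,9) + gcd(9,6) + gcd(9,14) + gcd(15,10) + gcd(5,21) = 1+3+1+5+1 = 11.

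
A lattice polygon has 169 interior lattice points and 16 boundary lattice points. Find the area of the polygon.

By Pick's theorem, A = I + B/2 − 1 = 169 + 16/2 − 1 = 176.

176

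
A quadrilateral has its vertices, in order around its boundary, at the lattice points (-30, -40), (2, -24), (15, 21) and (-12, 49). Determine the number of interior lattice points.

2061

The shoelace formula gives twice the area as |((-30)·(-24) − 2·(-40)) + (2·21 − 15·(-24)) + (15·49 − (-12)·21) + ((-12)·(-40) − (-30)·49)| = 4139, so the area is 2069.5.
Summing gcd(|Δx|,|Δy|) over the edges gives the boundary count: gcd(32,16) + gcd(13,45) + gcd(27,28) + gcd(18,89) = 16+1+1+1 = 19.
By Pick's theorem A = I + B/2 − 1, so I = 2069.5 − 19/2 + 1 = 2061.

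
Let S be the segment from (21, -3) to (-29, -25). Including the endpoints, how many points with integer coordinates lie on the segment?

The number of lattice points on a segment between lattice points is gcd(|Δx|,|Δy|) + 1 = gcd(50,22) + 1 = 2 + 1 = 3.

3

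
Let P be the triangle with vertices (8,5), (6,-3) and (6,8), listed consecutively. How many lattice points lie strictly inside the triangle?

Using the shoelace formula, 2A = |(8·(-3) − 6·5) + (6·8 − 6·(-3)) + (6·5 − 8·8)| = 22, so the area is 11.
Along each edge there are gcd(|Δx|,|Δy|)+1 lattice points, so counting each shared vertex once the boundary has gcd(2,8) + gcd(0,11) + gcd(2,3) = 2+11+1 = 14.
Pick's theorem gives I = A − B/2 + 1 = 11 − 14/2 + 1 = 5.

5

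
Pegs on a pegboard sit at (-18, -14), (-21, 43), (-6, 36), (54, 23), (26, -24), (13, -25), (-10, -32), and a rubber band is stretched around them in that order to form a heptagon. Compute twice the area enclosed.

6982

By the shoelace formula, twice the signed area is |[(-18)·43 − (-21)·(-14)] + [(-21)·36 − (-6)·43] + [(-6)·23 − 54·36] + [54·(-24) − 26·23] + [26·(-25) − 13·(-24)] + [13·(-32) − (-10)·(-25)] + [(-10)·(-14) − (-18)·(-32)]| = 6982, so the area is 3491.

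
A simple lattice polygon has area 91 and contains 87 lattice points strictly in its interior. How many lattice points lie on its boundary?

10

Pick's theorem gives A = I + B/2 − 1, so B = 2(A − I + 1) = 2(91 − 87 + 1) = 10.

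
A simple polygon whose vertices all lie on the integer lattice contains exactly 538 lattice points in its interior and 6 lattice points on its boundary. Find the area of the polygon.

540

By Pick's theorem, A = I + B/2 − 1 = 538 + 6/2 − 1 = 540.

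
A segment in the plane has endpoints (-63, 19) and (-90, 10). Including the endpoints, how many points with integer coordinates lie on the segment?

10

The number of lattice points on a segment between lattice points is gcd(|Δx|,|Δy|) + 1 = gcd(27,9) + 1 = 9 + 1 = 10.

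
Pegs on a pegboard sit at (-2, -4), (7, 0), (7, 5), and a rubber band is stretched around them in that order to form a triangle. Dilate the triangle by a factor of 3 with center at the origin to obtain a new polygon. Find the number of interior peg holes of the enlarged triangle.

181

The shoelace formula gives twice the area as |((-2)·0 − 7·(-4)) + (7·5 − 7·0) + (7·(-4) − (-2)·5)| = 45, so the area is 45/2.
Summing gcd(|Δx|,|Δy|) over the edges gives the boundary count: gcd(9,4) + gcd(0,5) + gcd(9,9) = 1+5+9 = 15.
Scaling by 3 multiplies the area by 3² = 9 (so the new area is 405/2) and multiplies the boundary lattice-point count by 3, giving 45.
By Pick's theorem, the interior count of the dilated polygon is 405/2 − 45/2 + 1 = 181.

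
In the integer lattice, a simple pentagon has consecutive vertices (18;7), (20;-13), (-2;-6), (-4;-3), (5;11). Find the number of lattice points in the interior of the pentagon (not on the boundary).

The shoelace formula gives twice the area as |[18·(-13) − 20·7] + [20·(-6) − (-2)·(-13)] + [(-2)·(-3) − (-4)·(-6)] + [(-4)·11 − 5·(-3)] + [5·7 − 18·11]| = 730, so the area is 365.
The number of boundary lattice points is Σ gcd(|Δx|,|Δy|) = gcd(2,20) + gcd(22,7) + gcd(2,3) + gcd(9,14) + gcd(13,4) = 2+1+1+1+1 = 6.
By Pick's theorem A = I + B/2 − 1, so I = 365 − 6/2 + 1 = 363.

363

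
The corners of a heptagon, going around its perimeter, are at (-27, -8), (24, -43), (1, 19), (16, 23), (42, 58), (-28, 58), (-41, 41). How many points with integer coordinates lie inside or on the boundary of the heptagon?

4171

The shoelace formula gives twice the area as |((-27)·(-43) − 24·(-8)) + (24·19 − 1·(-43)) + (1·23 − 16·19) + (16·58 − 42·23) + (42·58 − (-28)·58) + ((-28)·41 − (-41)·58) + ((-41)·(-8) − (-27)·41)| = 8258, so the area is 4129.
Along each edge there are gcd(|Δx|,|Δy|)+1 lattice points, so counting each shared vertex once the boundary has gcd(51,35) + gcd(23,62) + gcd(15,4) + gcd(26,35) + gcd(70,0) + gcd(13,17) + gcd(14,49) = 1+1+1+1+70+1+7 = 82.
Pick's theorem gives I = A − B/2 + 1 = 4129 − 82/2 + 1 = 4089, so the closed region contains I + B = 4089 + 82 = 4171 lattice points.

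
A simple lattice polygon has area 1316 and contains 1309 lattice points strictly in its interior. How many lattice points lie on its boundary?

Pick's theorem gives A = I + B/2 − 1, so B = 2(A − I + 1) = 2(1316 − 1309 + 1) = 16.

16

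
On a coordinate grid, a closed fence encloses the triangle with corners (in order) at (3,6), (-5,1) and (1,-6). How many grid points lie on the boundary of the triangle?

Summing gcd(|Δx|,|Δy|) over the edges gives the boundary count: gcd(8,5) + gcd(6,7) + gcd(2,12) = 1+1+2 = 4.

4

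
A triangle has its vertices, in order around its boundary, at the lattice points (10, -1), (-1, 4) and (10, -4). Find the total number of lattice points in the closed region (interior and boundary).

20

The shoelace formula gives twice the area as |(10·4 − (-1)·(-1)) + ((-1)·(-4) − 10·4) + (10·(-1) − 10·(-4))| = 33, so the area is 33/2.
Along each edge there are gcd(|Δx|,|Δy|)+1 lattice points, so counting each shared vertex once the boundary has gcd(11,5) + gcd(11,8) + gcd(0,3) = 1+1+3 = 5.
Pick's theorem gives I = A − B/2 + 1 = 33/2 − 5/2 + 1 = 15, so the closed region contains I + B = 15 + 5 = 20 lattice points.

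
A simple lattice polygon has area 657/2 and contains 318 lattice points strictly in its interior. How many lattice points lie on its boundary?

23

Pick's theorem gives A = I + B/2 − 1, so B = 2(A − I + 1) = 2(657/2 − 318 + 1) = 23.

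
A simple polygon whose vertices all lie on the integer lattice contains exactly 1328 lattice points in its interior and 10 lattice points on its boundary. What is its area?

1332

By Pick's theorem, A = I + B/2 − 1 = 1328 + 10/2 − 1 = 1332.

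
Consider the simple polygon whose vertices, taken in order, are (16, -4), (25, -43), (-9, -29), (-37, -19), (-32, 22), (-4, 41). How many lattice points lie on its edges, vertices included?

14

Summing gcd(|Δx|,|Δy|) over the edges gives the boundary count: gcd(9,39) + gcd(34,14) + gcd(28,10) + gcd(5,41) + gcd(28,19) + gcd(20,45) = 3+2+2+1+1+5 = 14.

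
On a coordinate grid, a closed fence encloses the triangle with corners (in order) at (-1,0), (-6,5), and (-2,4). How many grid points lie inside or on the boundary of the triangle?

12

Using the shoelace formula, 2A = |((-1)·5 − (-6)·0) + ((-6)·4 − (-2)·5) + ((-2)·0 − (-1)·4)| = 15, so the area is 7.5.
Along each edge there are gcd(|Δx|,|Δy|)+1 lattice points, so counting each shared vertex once the boundary has gcd(5,5) + gcd(4,1) + gcd(1,4) = 5+1+1 = 7.
Pick's theorem gives I = A − B/2 + 1 = 7.5 − 7/2 + 1 = 5, so the closed region contains I + B = 5 + 7 = 12 lattice points.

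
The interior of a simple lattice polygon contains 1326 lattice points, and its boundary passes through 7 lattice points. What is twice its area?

By Pick's theorem, A = I + B/2 − 1 = 1326 + 7/2 − 1 = 2657/2.
Hence 2A = 2657.

2657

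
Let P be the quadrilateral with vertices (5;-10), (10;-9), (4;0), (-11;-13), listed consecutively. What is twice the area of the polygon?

214

The shoelace formula gives twice the area as |(5·(-9) − 10·(-10)) + (10·0 − 4·(-9)) + (4·(-13) − (-11)·0) + ((-11)·(-10) − 5·(-13))| = 214, so the area is 107.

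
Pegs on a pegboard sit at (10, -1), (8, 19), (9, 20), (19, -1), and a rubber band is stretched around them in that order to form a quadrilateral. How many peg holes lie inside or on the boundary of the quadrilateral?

Using the shoelace formula, 2A = |[10·19 − 8·(-1)] + [8·20 − 9·19] + [9·(-1) − 19·20] + [19·(-1) − 10·(-1)]| = 211, so the area is 105.5.
Summing gcd(|Δx|,|Δy|) over the edges gives the boundary count: gcd(2,20) + gcd(1,1) + gcd(10,21) + gcd(9,0) = 2+1+1+9 = 13.
Pick's theorem gives I = A − B/2 + 1 = 105.5 − 13/2 + 1 = 100, so the closed region contains I + B = 100 + 13 = 113 lattice points.

113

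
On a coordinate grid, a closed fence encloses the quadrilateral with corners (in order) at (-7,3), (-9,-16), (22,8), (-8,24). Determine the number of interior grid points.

576

The shoelace formula gives twice the area as |((-7)·(-16) − (-9)·3) + ((-9)·8 − 22·(-16)) + (22·24 − (-8)·8) + ((-8)·3 − (-7)·24)| = 1155, so the area is 577.5.
Along each edge there are gcd(|Δx|,|Δy|)+1 lattice points, so counting each shared vertex once the boundary has gcd(2,19) + gcd(31,24) + gcd(30,16) + gcd(1,21) = 1+1+2+1 = 5.
By Pick's theorem A = I + B/2 − 1, so I = 577.5 − 5/2 + 1 = 576.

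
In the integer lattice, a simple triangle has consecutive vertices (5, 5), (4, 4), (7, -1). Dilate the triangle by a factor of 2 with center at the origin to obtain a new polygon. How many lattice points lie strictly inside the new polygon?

The shoelace formula gives twice the area as |(5·4 − 4·5) + (4·(-1) − 7·4) + (7·5 − 5·(-1))| = 8, so the area is 4.
Summing gcd(|Δx|,|Δy|) over the edges gives the boundary count: gcd(1,1) + gcd(3,5) + gcd(2,6) = 1+1+2 = 4.
Scaling by 2 multiplies the area by 2² = 4 (so the new area is 16) and multiplies the boundary lattice-point count by 2, giving 8.
By Pick's theorem, the interior count of the dilated polygon is 16 − 8/2 + 1 = 13.

13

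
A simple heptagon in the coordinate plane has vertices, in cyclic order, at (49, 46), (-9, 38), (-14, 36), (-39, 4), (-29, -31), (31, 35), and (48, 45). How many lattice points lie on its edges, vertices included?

17

Along each edge there are gcd(|Δx|,|Δy|)+1 lattice points, so counting each shared vertex once the boundary has gcd(58,8) + gcd(5,2) + gcd(25,32) + gcd(10,35) + gcd(60,66) + gcd(17,10) + gcd(1,1) = 2+1+1+5+6+1+1 = 17.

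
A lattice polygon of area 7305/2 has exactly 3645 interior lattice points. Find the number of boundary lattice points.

17

Pick's theorem gives A = I + B/2 − 1, so B = 2(A − I + 1) = 2(7305/2 − 3645 + 1) = 17.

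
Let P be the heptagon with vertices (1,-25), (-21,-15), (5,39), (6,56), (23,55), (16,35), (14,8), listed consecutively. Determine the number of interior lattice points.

1492

By the shoelace formula, twice the signed area is |(1·(-15) − (-21)·(-25)) + ((-21)·39 − 5·(-15)) + (5·56 − 6·39) + (6·55 − 23·56) + (23·35 − 16·55) + (16·8 − 14·35) + (14·(-25) − 1·8)| = 2991, so the area is 1495.5.
Along each edge there are gcd(|Δx|,|Δy|)+1 lattice points, so counting each shared vertex once the boundary has gcd(22,10) + gcd(26,54) + gcd(1,17) + gcd(17,1) + gcd(7,20) + gcd(2,27) + gcd(13,33) = 2+2+1+1+1+1+1 = 9.
By Pick's theorem A = I + B/2 − 1, so I = 1495.5 − 9/2 + 1 = 1492.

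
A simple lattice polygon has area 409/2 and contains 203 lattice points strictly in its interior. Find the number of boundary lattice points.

Pick's theorem gives A = I + B/2 − 1, so B = 2(A − I + 1) = 2(409/2 − 203 + 1) = 5.

5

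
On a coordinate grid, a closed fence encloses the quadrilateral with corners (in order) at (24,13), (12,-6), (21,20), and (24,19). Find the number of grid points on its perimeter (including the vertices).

9

Along each edge there are gcd(|Δx|,|Δy|)+1 lattice points, so counting each shared vertex once the boundary has gcd(12,19) + gcd(9,26) + gcd(3,1) + gcd(0,6) = 1+1+1+6 = 9.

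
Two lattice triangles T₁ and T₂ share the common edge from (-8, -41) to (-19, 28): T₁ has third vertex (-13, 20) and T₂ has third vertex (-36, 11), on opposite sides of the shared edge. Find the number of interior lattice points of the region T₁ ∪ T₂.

832

The union is the simple quadrilateral with vertices (-8, -41), (-13, 20), (-19, 28), (-36, 11) in order.
The shoelace formula gives twice the area as |((-8)·20 − (-13)·(-41)) + ((-13)·28 − (-19)·20) + ((-19)·11 − (-36)·28) + ((-36)·(-41) − (-8)·11)| = 1686, so the area is 843.
Along each edge there are gcd(|Δx|,|Δy|)+1 lattice points, so counting each shared vertex once the boundary has gcd(5,61) + gcd(6,8) + gcd(17,17) + gcd(28,52) = 1+2+17+4 = 24.
By Pick's theorem I = A − B/2 + 1 = 843 − 24/2 + 1 = 832.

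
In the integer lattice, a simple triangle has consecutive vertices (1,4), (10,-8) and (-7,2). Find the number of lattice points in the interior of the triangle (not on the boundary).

55

Using the shoelace formula, 2A = |[1·(-8) − 10·4] + [10·2 − (-7)·(-8)] + [(-7)·4 − 1·2]| = 114, so the area is 57.
Along each edge there are gcd(|Δx|,|Δy|)+1 lattice points, so counting each shared vertex once the boundary has gcd(9,12) + gcd(17,10) + gcd(8,2) = 3+1+2 = 6.
Pick's theorem gives I = A − B/2 + 1 = 57 − 6/2 + 1 = 55.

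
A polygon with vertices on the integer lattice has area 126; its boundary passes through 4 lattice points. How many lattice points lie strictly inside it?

125

Pick's theorem A = I + B/2 − 1 rearranges to I = A − B/2 + 1 = 126 − 4/2 + 1 = 125.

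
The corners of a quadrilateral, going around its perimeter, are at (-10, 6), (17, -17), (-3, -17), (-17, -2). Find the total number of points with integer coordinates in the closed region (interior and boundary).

351

The shoelace formula gives twice the area as |[(-10)·(-17) − 17·6] + [17·(-17) − (-3)·(-17)] + [(-3)·(-2) − (-17)·(-17)] + [(-17)·6 − (-10)·(-2)]| = 677, so the area is 338.5.
Along each edge there are gcd(|Δx|,|Δy|)+1 lattice points, so counting each shared vertex once the boundary has gcd(27,23) + gcd(20,0) + gcd(14,15) + gcd(7,8) = 1+20+1+1 = 23.
Pick's theorem gives I = A − B/2 + 1 = 338.5 − 23/2 + 1 = 328, so the closed region contains I + B = 328 + 23 = 351 lattice points.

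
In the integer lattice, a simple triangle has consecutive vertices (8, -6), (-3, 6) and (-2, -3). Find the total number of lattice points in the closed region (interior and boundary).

46

The shoelace formula gives twice the area as |(8·6 − (-3)·(-6)) + ((-3)·(-3) − (-2)·6) + ((-2)·(-6) − 8·(-3))| = 87, so the area is 87/2.
Along each edge there are gcd(|Δx|,|Δy|)+1 lattice points, so counting each shared vertex once the boundary has gcd(11,12) + gcd(1,9) + gcd(10,3) = 1+1+1 = 3.
Pick's theorem gives I = A − B/2 + 1 = 87/2 − 3/2 + 1 = 43, so the closed region contains I + B = 43 + 3 = 46 lattice points.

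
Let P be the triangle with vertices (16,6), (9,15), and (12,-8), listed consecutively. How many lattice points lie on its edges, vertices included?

4

Summing gcd(|Δx|,|Δy|) over the edges gives the boundary count: gcd(7,9) + gcd(3,23) + gcd(4,14) = 1+1+2 = 4.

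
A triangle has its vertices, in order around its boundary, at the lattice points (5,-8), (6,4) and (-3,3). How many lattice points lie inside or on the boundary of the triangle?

56

By the shoelace formula, twice the signed area is |(5·4 − 6·(-8)) + (6·3 − (-3)·4) + ((-3)·(-8) − 5·3)| = 107, so the area is 107/2.
Summing gcd(|Δx|,|Δy|) over the edges gives the boundary count: gcd(1,12) + gcd(9,1) + gcd(8,11) = 1+1+1 = 3.
Pick's theorem gives I = A − B/2 + 1 = 107/2 − 3/2 + 1 = 53, so the closed region contains I + B = 53 + 3 = 56 lattice points.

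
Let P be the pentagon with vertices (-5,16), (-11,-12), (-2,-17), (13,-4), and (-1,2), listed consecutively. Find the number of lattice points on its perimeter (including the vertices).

8

Along each edge there are gcd(|Δx|,|Δy|)+1 lattice points, so counting each shared vertex once the boundary has gcd(6,28) + gcd(9,5) + gcd(15,13) + gcd(14,6) + gcd(4,14) = 2+1+1+2+2 = 8.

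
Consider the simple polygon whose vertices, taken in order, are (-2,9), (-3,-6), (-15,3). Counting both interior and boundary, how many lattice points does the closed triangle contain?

98

The shoelace formula gives twice the area as |[(-2)·(-6) − (-3)·9] + [(-3)·3 − (-15)·(-6)] + [(-15)·9 − (-2)·3]| = 189, so the area is 94.5.
The number of boundary lattice points is Σ gcd(|Δx|,|Δy|) = gcd(1,15) + gcd(12,9) + gcd(13,6) = 1+3+1 = 5.
Pick's theorem gives I = A − B/2 + 1 = 94.5 − 5/2 + 1 = 93, so the closed region contains I + B = 93 + 5 = 98 lattice points.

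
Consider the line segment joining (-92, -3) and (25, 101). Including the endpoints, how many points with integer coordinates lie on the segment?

The number of lattice points on a segment between lattice points is gcd(|Δx|,|Δy|) + 1 = gcd(117,104) + 1 = 13 + 1 = 14.

14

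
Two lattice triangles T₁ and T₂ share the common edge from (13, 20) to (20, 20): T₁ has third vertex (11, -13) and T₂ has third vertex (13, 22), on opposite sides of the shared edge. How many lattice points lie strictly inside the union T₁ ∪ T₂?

The union is the simple quadrilateral with vertices (13, 20), (11, -13), (20, 20), (13, 22) in order.
Using the shoelace formula, 2A = |(13·(-13) − 11·20) + (11·20 − 20·(-13)) + (20·22 − 13·20) + (13·20 − 13·22)| = 245, so the area is 122.5.
Along each edge there are gcd(|Δx|,|Δy|)+1 lattice points, so counting each shared vertex once the boundary has gcd(2,33) + gcd(9,33) + gcd(7,2) + gcd(0,2) = 1+3+1+2 = 7.
By Pick's theorem I = A − B/2 + 1 = 122.5 − 7/2 + 1 = 120.

120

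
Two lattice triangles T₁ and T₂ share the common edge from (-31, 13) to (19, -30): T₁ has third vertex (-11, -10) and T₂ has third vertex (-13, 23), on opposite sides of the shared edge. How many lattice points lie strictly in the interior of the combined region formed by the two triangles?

776

The union is the simple quadrilateral with vertices (-31, 13), (-11, -10), (19, -30), (-13, 23) in order.
Using the shoelace formula, 2A = |[(-31)·(-10) − (-11)·13] + [(-11)·(-30) − 19·(-10)] + [19·23 − (-13)·(-30)] + [(-13)·13 − (-31)·23]| = 1564, so the area is 782.
The number of boundary lattice points is Σ gcd(|Δx|,|Δy|) = gcd(20,23) + gcd(30,20) + gcd(32,53) + gcd(18,10) = 1+10+1+2 = 14.
By Pick's theorem I = A − B/2 + 1 = 782 − 14/2 + 1 = 776.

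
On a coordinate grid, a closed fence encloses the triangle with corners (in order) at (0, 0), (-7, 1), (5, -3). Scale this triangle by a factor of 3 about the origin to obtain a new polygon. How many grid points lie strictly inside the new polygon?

64

By the shoelace formula, twice the signed area is |[0·1 − (-7)·0] + [(-7)·(-3) − 5·1] + [5·0 − 0·(-3)]| = 16, so the area is 8.
Summing gcd(|Δx|,|Δy|) over the edges gives the boundary count: gcd(7,1) + gcd(12,4) + gcd(5,3) = 1+4+1 = 6.
Scaling by 3 multiplies the area by 3² = 9 (so the new area is 72) and multiplies the boundary lattice-point count by 3, giving 18.
By Pick's theorem, the interior count of the dilated polygon is 72 − 18/2 + 1 = 64.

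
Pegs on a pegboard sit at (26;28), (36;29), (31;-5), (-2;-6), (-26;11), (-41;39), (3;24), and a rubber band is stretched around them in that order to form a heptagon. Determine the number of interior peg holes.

1953

The shoelace formula gives twice the area as |[26·29 − 36·28] + [36·(-5) − 31·29] + [31·(-6) − (-2)·(-5)] + [(-2)·11 − (-26)·(-6)] + [(-26)·39 − (-41)·11] + [(-41)·24 − 3·39] + [3·28 − 26·24]| = 3911, so the area is 3911/2.
Along each edge there are gcd(|Δx|,|Δy|)+1 lattice points, so counting each shared vertex once the boundary has gcd(10,1) + gcd(5,34) + gcd(33,1) + gcd(24,17) + gcd(15,28) + gcd(44,15) + gcd(23,4) = 1+1+1+1+1+1+1 = 7.
By Pick's theorem A = I + B/2 − 1, so I = 3911/2 − 7/2 + 1 = 1953.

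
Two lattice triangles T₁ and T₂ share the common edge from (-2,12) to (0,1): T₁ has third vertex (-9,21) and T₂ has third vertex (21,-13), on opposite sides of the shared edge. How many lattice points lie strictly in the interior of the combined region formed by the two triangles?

The union is the simple quadrilateral with vertices (-2,12), (-9,21), (0,1), (21,-13) in order.
Using the shoelace formula, 2A = |[(-2)·21 − (-9)·12] + [(-9)·1 − 0·21] + [0·(-13) − 21·1] + [21·12 − (-2)·(-13)]| = 262, so the area is 131.
Along each edge there are gcd(|Δx|,|Δy|)+1 lattice points, so counting each shared vertex once the boundary has gcd(7,9) + gcd(9,20) + gcd(21,14) + gcd(23,25) = 1+1+7+1 = 10.
By Pick's theorem I = A − B/2 + 1 = 131 − 10/2 + 1 = 127.

127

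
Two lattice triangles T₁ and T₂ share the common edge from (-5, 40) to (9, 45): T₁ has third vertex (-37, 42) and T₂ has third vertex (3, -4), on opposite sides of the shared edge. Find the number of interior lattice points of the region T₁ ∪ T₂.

419

The union is the simple quadrilateral with vertices (-5, 40), (-37, 42), (9, 45), (3, -4) in order.
By the shoelace formula, twice the signed area is |[(-5)·42 − (-37)·40] + [(-37)·45 − 9·42] + [9·(-4) − 3·45] + [3·40 − (-5)·(-4)]| = 844, so the area is 422.
The number of boundary lattice points is Σ gcd(|Δx|,|Δy|) = gcd(32,2) + gcd(46,3) + gcd(6,49) + gcd(8,44) = 2+1+1+4 = 8.
By Pick's theorem I = A − B/2 + 1 = 422 − 8/2 + 1 = 419.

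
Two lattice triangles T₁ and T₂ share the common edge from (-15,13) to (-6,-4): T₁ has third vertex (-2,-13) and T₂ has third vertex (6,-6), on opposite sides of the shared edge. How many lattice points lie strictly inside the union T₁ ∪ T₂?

The union is the simple quadrilateral with vertices (-15,13), (-2,-13), (-6,-4), (6,-6) in order.
The shoelace formula gives twice the area as |((-15)·(-13) − (-2)·13) + ((-2)·(-4) − (-6)·(-13)) + ((-6)·(-6) − 6·(-4)) + (6·13 − (-15)·(-6))| = 199, so the area is 199/2.
Along each edge there are gcd(|Δx|,|Δy|)+1 lattice points, so counting each shared vertex once the boundary has gcd(13,26) + gcd(4,9) + gcd(12,2) + gcd(21,19) = 13+1+2+1 = 17.
By Pick's theorem I = A − B/2 + 1 = 199/2 − 17/2 + 1 = 92.

92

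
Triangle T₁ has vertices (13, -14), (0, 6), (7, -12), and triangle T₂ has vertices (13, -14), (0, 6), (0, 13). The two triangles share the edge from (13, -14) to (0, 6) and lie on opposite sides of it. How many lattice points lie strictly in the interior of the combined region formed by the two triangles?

88

The union is the simple quadrilateral with vertices (13, -14), (7, -12), (0, 6), (0, 13) in order.
Using the shoelace formula, 2A = |(13·(-12) − 7·(-14)) + (7·6 − 0·(-12)) + (0·13 − 0·6) + (0·(-14) − 13·13)| = 185, so the area is 92.5.
Summing gcd(|Δx|,|Δy|) over the edges gives the boundary count: gcd(6,2) + gcd(7,18) + gcd(0,7) + gcd(13,27) = 2+1+7+1 = 11.
By Pick's theorem I = A − B/2 + 1 = 92.5 − 11/2 + 1 = 88.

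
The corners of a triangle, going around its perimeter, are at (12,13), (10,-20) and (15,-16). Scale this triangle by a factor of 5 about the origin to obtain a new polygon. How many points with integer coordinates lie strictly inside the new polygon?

By the shoelace formula, twice the signed area is |[12·(-20) − 10·13] + [10·(-16) − 15·(-20)] + [15·13 − 12·(-16)]| = 157, so the area is 78.5.
Summing gcd(|Δx|,|Δy|) over the edges gives the boundary count: gcd(2,33) + gcd(5,4) + gcd(3,29) = 1+1+1 = 3.
Scaling by 5 multiplies the area by 5² = 25 (so the new area is 3925/2) and multiplies the boundary lattice-point count by 5, giving 15.
By Pick's theorem, the interior count of the dilated polygon is 3925/2 − 15/2 + 1 = 1956.

1956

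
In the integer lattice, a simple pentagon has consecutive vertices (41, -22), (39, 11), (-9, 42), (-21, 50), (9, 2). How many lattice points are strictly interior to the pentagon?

Using the shoelace formula, 2A = |(41·11 − 39·(-22)) + (39·42 − (-9)·11) + ((-9)·50 − (-21)·42) + ((-21)·2 − 9·50) + (9·(-22) − 41·2)| = 2706, so the area is 1353.
Along each edge there are gcd(|Δx|,|Δy|)+1 lattice points, so counting each shared vertex once the boundary has gcd(2,33) + gcd(48,31) + gcd(12,8) + gcd(30,48) + gcd(32,24) = 1+1+4+6+8 = 20.
Pick's theorem gives I = A − B/2 + 1 = 1353 − 20/2 + 1 = 1344.

1344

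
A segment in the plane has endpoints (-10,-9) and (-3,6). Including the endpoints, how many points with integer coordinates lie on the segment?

2

The number of lattice points on a segment between lattice points is gcd(|Δx|,|Δy|) + 1 = gcd(7,15) + 1 = 1 + 1 = 2.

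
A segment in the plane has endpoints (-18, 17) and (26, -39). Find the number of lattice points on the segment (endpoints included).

5

The number of lattice points on a segment between lattice points is gcd(|Δx|,|Δy|) + 1 = gcd(44,56) + 1 = 4 + 1 = 5.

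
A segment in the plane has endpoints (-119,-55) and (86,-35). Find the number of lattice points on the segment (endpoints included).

The number of lattice points on a segment between lattice points is gcd(|Δx|,|Δy|) + 1 = gcd(205,20) + 1 = 5 + 1 = 6.

6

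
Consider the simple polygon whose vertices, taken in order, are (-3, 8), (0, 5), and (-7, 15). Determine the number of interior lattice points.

3

By the shoelace formula, twice the signed area is |((-3)·5 − 0·8) + (0·15 − (-7)·5) + ((-7)·8 − (-3)·15)| = 9, so the area is 4.5.
The number of boundary lattice points is Σ gcd(|Δx|,|Δy|) = gcd(3,3) + gcd(7,10) + gcd(4,7) = 3+1+1 = 5.
By Pick's theorem A = I + B/2 − 1, so I = 4.5 − 5/2 + 1 = 3.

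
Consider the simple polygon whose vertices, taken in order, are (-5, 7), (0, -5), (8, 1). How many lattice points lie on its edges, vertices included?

4

Along each edge there are gcd(|Δx|,|Δy|)+1 lattice points, so counting each shared vertex once the boundary has gcd(5,12) + gcd(8,6) + gcd(13,6) = 1+2+1 = 4.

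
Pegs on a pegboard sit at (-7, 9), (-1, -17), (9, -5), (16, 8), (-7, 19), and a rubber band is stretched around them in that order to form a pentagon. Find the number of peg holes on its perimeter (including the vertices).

Summing gcd(|Δx|,|Δy|) over the edges gives the boundary count: gcd(6,26) + gcd(10,12) + gcd(7,13) + gcd(23,11) + gcd(0,10) = 2+2+1+1+10 = 16.

16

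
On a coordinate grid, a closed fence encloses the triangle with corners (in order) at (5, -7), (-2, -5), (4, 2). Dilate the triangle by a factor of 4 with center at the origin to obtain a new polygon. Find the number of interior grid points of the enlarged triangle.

483

The shoelace formula gives twice the area as |[5·(-5) − (-2)·(-7)] + [(-2)·2 − 4·(-5)] + [4·(-7) − 5·2]| = 61, so the area is 61/2.
Summing gcd(|Δx|,|Δy|) over the edges gives the boundary count: gcd(7,2) + gcd(6,7) + gcd(1,9) = 1+1+1 = 3.
Scaling by 4 multiplies the area by 4² = 16 (so the new area is 488) and multiplies the boundary lattice-point count by 4, giving 12.
By Pick's theorem, the interior count of the dilated polygon is 488 − 12/2 + 1 = 483.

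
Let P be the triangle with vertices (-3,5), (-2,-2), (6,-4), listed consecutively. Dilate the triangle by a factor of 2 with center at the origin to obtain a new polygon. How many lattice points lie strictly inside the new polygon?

The shoelace formula gives twice the area as |[(-3)·(-2) − (-2)·5] + [(-2)·(-4) − 6·(-2)] + [6·5 − (-3)·(-4)]| = 54, so the area is 27.
The number of boundary lattice points is Σ gcd(|Δx|,|Δy|) = gcd(1,7) + gcd(8,2) + gcd(9,9) = 1+2+9 = 12.
Scaling by 2 multiplies the area by 2² = 4 (so the new area is 108) and multiplies the boundary lattice-point count by 2, giving 24.
By Pick's theorem, the interior count of the dilated polygon is 108 − 24/2 + 1 = 97.

97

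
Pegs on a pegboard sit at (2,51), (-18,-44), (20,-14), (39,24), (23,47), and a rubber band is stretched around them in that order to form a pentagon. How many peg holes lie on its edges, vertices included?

28

Summing gcd(|Δx|,|Δy|) over the edges gives the boundary count: gcd(20,95) + gcd(38,30) + gcd(19,38) + gcd(16,23) + gcd(21,4) = 5+2+19+1+1 = 28.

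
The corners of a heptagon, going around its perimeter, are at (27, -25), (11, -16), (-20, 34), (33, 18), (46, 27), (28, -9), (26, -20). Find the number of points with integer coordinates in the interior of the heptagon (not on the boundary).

1553

By the shoelace formula, twice the signed area is |(27·(-16) − 11·(-25)) + (11·34 − (-20)·(-16)) + ((-20)·18 − 33·34) + (33·27 − 46·18) + (46·(-9) − 28·27) + (28·(-20) − 26·(-9)) + (26·(-25) − 27·(-20))| = 3128, so the area is 1564.
Summing gcd(|Δx|,|Δy|) over the edges gives the boundary count: gcd(16,9) + gcd(31,50) + gcd(53,16) + gcd(13,9) + gcd(18,36) + gcd(2,11) + gcd(1,5) = 1+1+1+1+18+1+1 = 24.
Pick's theorem gives I = A − B/2 + 1 = 1564 − 24/2 + 1 = 1553.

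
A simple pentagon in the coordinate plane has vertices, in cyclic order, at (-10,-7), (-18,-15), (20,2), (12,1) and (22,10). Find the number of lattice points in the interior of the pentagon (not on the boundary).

159

The shoelace formula gives twice the area as |((-10)·(-15) − (-18)·(-7)) + ((-18)·2 − 20·(-15)) + (20·1 − 12·2) + (12·10 − 22·1) + (22·(-7) − (-10)·10)| = 328, so the area is 164.
The number of boundary lattice points is Σ gcd(|Δx|,|Δy|) = gcd(8,8) + gcd(38,17) + gcd(8,1) + gcd(10,9) + gcd(32,17) = 8+1+1+1+1 = 12.
By Pick's theorem A = I + B/2 − 1, so I = 164 − 12/2 + 1 = 159.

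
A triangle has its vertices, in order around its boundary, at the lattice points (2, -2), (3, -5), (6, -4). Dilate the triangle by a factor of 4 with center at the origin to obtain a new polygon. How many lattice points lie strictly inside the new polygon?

73

By the shoelace formula, twice the signed area is |[2·(-5) − 3·(-2)] + [3·(-4) − 6·(-5)] + [6·(-2) − 2·(-4)]| = 10, so the area is 5.
Along each edge there are gcd(|Δx|,|Δy|)+1 lattice points, so counting each shared vertex once the boundary has gcd(1,3) + gcd(3,1) + gcd(4,2) = 1+1+2 = 4.
Scaling by 4 multiplies the area by 4² = 16 (so the new area is 80) and multiplies the boundary lattice-point count by 4, giving 16.
By Pick's theorem, the interior count of the dilated polygon is 80 − 16/2 + 1 = 73.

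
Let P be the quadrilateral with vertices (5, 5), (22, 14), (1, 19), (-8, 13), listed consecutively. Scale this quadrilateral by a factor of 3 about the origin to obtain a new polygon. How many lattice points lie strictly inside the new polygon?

1900

Using the shoelace formula, 2A = |[5·14 − 22·5] + [22·19 − 1·14] + [1·13 − (-8)·19] + [(-8)·5 − 5·13]| = 424, so the area is 212.
The number of boundary lattice points is Σ gcd(|Δx|,|Δy|) = gcd(17,9) + gcd(21,5) + gcd(9,6) + gcd(13,8) = 1+1+3+1 = 6.
Scaling by 3 multiplies the area by 3² = 9 (so the new area is 1908) and multiplies the boundary lattice-point count by 3, giving 18.
By Pick's theorem, the interior count of the dilated polygon is 1908 − 18/2 + 1 = 1900.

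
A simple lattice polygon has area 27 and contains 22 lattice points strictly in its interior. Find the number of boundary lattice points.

Pick's theorem gives A = I + B/2 − 1, so B = 2(A − I + 1) = 2(27 − 22 + 1) = 12.

12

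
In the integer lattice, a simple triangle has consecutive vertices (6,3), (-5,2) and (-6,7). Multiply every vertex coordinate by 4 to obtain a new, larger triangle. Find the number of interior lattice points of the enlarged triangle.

437

The shoelace formula gives twice the area as |(6·2 − (-5)·3) + ((-5)·7 − (-6)·2) + ((-6)·3 − 6·7)| = 56, so the area is 28.
The number of boundary lattice points is Σ gcd(|Δx|,|Δy|) = gcd(11,1) + gcd(1,5) + gcd(12,4) = 1+1+4 = 6.
Scaling by 4 multiplies the area by 4² = 16 (so the new area is 448) and multiplies the boundary lattice-point count by 4, giving 24.
By Pick's theorem, the interior count of the dilated polygon is 448 − 24/2 + 1 = 437.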